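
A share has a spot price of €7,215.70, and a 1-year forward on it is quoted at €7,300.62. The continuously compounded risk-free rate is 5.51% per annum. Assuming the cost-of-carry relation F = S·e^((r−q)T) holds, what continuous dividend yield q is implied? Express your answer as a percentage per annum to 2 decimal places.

4.34%

From F = S·e^((r−q)T): (r − q) = ln(F/S)/T
ln(7300.62/7215.70) = ln(1.011769) = 0.011700
(r − q) = 0.011700 / (12/12) = 0.011700
q = r − ln(F/S)/T = 0.0551 − 0.011700 = 0.043400
q = 4.34%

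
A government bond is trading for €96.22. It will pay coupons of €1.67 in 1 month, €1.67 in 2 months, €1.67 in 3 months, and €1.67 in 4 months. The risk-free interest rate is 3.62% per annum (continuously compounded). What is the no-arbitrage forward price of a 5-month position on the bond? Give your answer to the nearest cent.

PV(coupons) I = 1.67·e^(−0.0362·1/12) + 1.67·e^(−0.0362·2/12) + 1.67·e^(−0.0362·3/12) + 1.67·e^(−0.0362·4/12)
I = 1.6650 + 1.6600 + 1.6550 + 1.6500 = 6.6300
F = (S − I)·e^(rT) = (96.22 − 6.6300) · e^(0.0362·5/12)
= 89.5900 · e^0.015083 = 89.5900 × 1.015197 = €90.95

€90.95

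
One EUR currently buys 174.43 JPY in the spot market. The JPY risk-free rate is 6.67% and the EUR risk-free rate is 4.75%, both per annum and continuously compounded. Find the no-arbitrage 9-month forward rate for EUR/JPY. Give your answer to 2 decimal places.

176.96

F = S·e^((r_JPY − r_EUR)T) = 174.43 · e^((0.0667 − 0.0475) × 9/12)
= 174.43 · e^0.014400 = 174.43 × 1.014504
F = 176.96 JPY per EUR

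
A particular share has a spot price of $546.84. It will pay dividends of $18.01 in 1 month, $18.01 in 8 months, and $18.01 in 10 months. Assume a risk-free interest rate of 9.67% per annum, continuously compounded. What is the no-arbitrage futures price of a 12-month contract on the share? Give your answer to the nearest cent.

PV(dividends) I = 18.01·e^(−0.0967·1/12) + 18.01·e^(−0.0967·8/12) + 18.01·e^(−0.0967·10/12)
I = 17.8655 + 16.8856 + 16.6156 = 51.3667
F = (S − I)·e^(rT) = (546.84 − 51.3667) · e^(0.0967·12/12)
= 495.4733 · e^0.096700 = 495.4733 × 1.101530 = $545.78

$545.78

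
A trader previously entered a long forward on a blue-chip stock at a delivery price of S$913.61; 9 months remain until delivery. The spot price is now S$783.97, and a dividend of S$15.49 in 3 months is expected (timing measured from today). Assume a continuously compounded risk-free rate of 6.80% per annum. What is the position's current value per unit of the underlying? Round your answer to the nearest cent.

PV(remaining dividends) I = 15.49·e^(−0.0680·3/12) = 15.2289
Current forward F = (S − I)·e^(rT) = (783.97 − 15.2289)·e^(0.0680·9/12) = 768.7411 × 1.052323 = 808.9639
Value (long) = (F − K)·e^(−rT) = (808.9639 − 913.61) × 0.950279 = -99.4430
Value = -S$99.44

-S$99.44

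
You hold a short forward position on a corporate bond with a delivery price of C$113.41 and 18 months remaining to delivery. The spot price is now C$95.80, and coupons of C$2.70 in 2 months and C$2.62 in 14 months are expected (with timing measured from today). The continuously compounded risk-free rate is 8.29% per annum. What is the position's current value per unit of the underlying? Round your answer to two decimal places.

PV(remaining coupons) I = 2.70·e^(−0.0829·2/12) + 2.62·e^(−0.0829·14/12) = 5.0414
Current forward F = (S − I)·e^(rT) = (95.80 − 5.0414)·e^(0.0829·18/12) = 90.7586 × 1.132412 = 102.7761
Value (long) = (F − K)·e^(−rT) = (102.7761 − 113.41) × 0.883071 = -9.3905
Short position value = −(long value) = C$9.39

C$9.39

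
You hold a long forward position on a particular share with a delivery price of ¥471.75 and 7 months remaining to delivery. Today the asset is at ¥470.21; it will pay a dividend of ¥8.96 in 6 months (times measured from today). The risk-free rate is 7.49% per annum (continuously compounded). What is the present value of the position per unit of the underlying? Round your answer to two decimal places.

¥10.00

PV(remaining dividends) I = 8.96·e^(−0.0749·6/12) = 8.6307
Current forward F = (S − I)·e^(rT) = (470.21 − 8.6307)·e^(0.0749·7/12) = 461.5793 × 1.044660 = 482.1934
Value (long) = (F − K)·e^(−rT) = (482.1934 − 471.75) × 0.957249 = 9.9969
Value = ¥10.00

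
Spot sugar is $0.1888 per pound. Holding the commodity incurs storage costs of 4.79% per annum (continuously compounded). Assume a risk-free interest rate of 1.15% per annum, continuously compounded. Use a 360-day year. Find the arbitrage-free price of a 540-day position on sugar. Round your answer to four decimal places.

$0.2064 per pound

Net carry = r + u − y = 0.0115 + 0.0479 − 0.0000 = 0.0594
F = S·e^((r+u−y)T) = 0.1888 · e^(0.0594 × 540/360) = 0.1888 · e^0.089100
= 0.1888 × 1.093190 = $0.2064 per pound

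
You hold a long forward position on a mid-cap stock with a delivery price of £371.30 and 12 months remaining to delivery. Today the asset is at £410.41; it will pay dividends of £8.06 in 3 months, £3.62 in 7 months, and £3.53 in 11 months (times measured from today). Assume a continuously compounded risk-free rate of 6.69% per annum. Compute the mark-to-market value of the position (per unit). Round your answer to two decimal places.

£48.41

PV(remaining dividends) I = 8.06·e^(−0.0669·3/12) + 3.62·e^(−0.0669·7/12) + 3.53·e^(−0.0669·11/12) = 14.7278
Current forward F = (S − I)·e^(rT) = (410.41 − 14.7278)·e^(0.0669·12/12) = 395.6822 × 1.069189 = 423.0591
Value (long) = (F − K)·e^(−rT) = (423.0591 − 371.30) × 0.935289 = 48.4097
Value = £48.41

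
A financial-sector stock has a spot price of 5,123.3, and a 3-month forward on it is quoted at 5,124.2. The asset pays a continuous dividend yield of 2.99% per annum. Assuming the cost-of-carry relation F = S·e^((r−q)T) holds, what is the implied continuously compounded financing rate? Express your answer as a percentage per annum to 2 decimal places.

From F = S·e^((r−q)T): (r − q) = ln(F/S)/T
ln(5124.2/5123.3) = ln(1.000176) = 0.000176
(r − q) = 0.000176 / (3/12) = 0.000704
r = ln(F/S)/T + q = 0.000704 + 0.0299 = 0.030604
r = 3.06%

3.06%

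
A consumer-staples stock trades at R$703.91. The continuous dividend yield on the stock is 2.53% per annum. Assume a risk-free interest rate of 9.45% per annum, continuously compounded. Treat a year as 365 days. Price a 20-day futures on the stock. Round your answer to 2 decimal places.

R$706.58

F = S·e^((r − q)T) = 703.91 · e^((0.0945 − 0.0253) × 20/365)
= 703.91 · e^0.003792 = 703.91 × 1.003799
F = R$706.58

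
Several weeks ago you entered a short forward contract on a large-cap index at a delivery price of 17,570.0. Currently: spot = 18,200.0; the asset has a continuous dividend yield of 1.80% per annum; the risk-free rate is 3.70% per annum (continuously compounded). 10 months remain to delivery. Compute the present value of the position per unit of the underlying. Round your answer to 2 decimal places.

Current fair forward for the remaining 10 months: F = S·e^((r − q)·T), (r − q) = 0.0370 − 0.0180 = 0.0190
F = 18200.0 · e^(0.0190 × 10/12) = 18200.0 × 1.01595934 = 18490.4600
Value of long forward = (F − K)·e^(−rT) = (18490.4600 − 17570.0) · e^(−0.0370·10/12)
= 920.4600 × 0.96963717 = 892.51
Short position value = −(long value) = -892.51

-892.51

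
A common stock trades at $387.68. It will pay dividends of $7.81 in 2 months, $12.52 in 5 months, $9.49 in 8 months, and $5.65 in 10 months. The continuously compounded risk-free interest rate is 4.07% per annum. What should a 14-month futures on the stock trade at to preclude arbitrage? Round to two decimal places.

PV(dividends) I = 7.81·e^(−0.0407·2/12) + 12.52·e^(−0.0407·5/12) + 9.49·e^(−0.0407·8/12) + 5.65·e^(−0.0407·10/12)
I = 7.7572 + 12.3095 + 9.2360 + 5.4616 = 34.7643
F = (S − I)·e^(rT) = (387.68 − 34.7643) · e^(0.0407·14/12)
= 352.9157 · e^0.047483 = 352.9157 × 1.048628 = $370.08

$370.08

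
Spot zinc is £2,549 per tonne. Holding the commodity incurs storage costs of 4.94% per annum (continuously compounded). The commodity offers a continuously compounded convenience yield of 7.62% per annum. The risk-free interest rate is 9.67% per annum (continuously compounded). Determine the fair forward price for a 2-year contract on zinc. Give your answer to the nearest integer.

Net carry = r + u − y = 0.0967 + 0.0494 − 0.0762 = 0.0699
F = S·e^((r+u−y)T) = 2549 · e^(0.0699 × 2) = 2549 · e^0.139800
= 2549 × 1.150044 = £2,931 per tonne

£2,931 per tonne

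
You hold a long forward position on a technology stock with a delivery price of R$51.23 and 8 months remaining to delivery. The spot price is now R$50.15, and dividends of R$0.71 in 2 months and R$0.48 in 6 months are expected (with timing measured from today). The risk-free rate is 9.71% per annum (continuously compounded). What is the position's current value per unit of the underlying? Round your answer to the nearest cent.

PV(remaining dividends) I = 0.71·e^(−0.0971·2/12) + 0.48·e^(−0.0971·6/12) = 1.1559
Current forward F = (S − I)·e^(rT) = (50.15 − 1.1559)·e^(0.0971·8/12) = 48.9941 × 1.066874 = 52.2705
Value (long) = (F − K)·e^(−rT) = (52.2705 − 51.23) × 0.937317 = 0.9753
Value = R$0.98

R$0.98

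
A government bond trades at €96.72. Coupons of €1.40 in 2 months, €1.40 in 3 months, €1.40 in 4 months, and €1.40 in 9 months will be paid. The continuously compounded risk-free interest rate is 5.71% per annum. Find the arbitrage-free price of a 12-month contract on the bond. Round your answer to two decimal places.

PV(coupons) I = 1.40·e^(−0.0571·2/12) + 1.40·e^(−0.0571·3/12) + 1.40·e^(−0.0571·4/12) + 1.40·e^(−0.0571·9/12)
I = 1.3867 + 1.3802 + 1.3736 + 1.3413 = 5.4818
F = (S − I)·e^(rT) = (96.72 − 5.4818) · e^(0.0571·12/12)
= 91.2382 · e^0.057100 = 91.2382 × 1.058762 = €96.60

€96.60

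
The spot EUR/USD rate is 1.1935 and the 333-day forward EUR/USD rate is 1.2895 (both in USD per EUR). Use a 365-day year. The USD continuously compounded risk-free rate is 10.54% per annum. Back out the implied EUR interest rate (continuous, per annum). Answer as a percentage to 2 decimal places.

F = S·e^((r_USD − r_EUR)T) ⇒ r_EUR = r_USD − ln(F/S)/T
ln(1.2895/1.1935) = 0.077364; /(333/365) = 0.084798
r_EUR = 0.1054 − 0.084798 = 0.020602
r_EUR = 2.06%

2.06%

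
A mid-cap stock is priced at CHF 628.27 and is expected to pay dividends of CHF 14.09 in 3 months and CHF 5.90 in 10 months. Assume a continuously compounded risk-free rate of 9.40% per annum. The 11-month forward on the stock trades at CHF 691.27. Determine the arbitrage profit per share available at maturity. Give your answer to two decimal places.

PV(dividends) I = 14.09·e^(−0.0940·3/12) + 5.90·e^(−0.0940·10/12) = 19.2182
Fair forward F* = (S − I)·e^(rT) = (628.27 − 19.2182)·e^0.086167 = 609.0518 × 1.089988 = 663.8592
Market CHF 691.27 > fair 663.8592: forward overpriced → cash-and-carry (borrow at r, buy the stock and collect the dividends, short the forward).
Profit at T = |F_mkt − F*| = |691.27 − 663.8592| = CHF 27.41 per share

CHF 27.41 per share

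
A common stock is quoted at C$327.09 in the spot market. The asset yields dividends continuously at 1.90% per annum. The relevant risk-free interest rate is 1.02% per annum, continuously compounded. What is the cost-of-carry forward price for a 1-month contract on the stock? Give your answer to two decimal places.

C$326.85

F = S·e^((r − q)T) = 327.09 · e^((0.0102 − 0.0190) × 1/12)
= 327.09 · e^-0.000733 = 327.09 × 0.999267
F = C$326.85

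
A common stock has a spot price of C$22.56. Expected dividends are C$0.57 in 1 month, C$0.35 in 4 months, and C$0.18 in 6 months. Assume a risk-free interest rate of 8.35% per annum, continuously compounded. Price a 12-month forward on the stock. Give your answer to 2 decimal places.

PV(dividends) I = 0.57·e^(−0.0835·1/12) + 0.35·e^(−0.0835·4/12) + 0.18·e^(−0.0835·6/12)
I = 0.5660 + 0.3404 + 0.1726 = 1.0790
F = (S − I)·e^(rT) = (22.56 − 1.0790) · e^(0.0835·12/12)
= 21.4810 · e^0.083500 = 21.4810 × 1.087085 = C$23.35

C$23.35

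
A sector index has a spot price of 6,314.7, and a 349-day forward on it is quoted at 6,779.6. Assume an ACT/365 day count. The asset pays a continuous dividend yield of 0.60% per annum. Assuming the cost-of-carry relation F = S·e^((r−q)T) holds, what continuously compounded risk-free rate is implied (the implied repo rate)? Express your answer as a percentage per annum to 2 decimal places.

8.03%

From F = S·e^((r−q)T): (r − q) = ln(F/S)/T
ln(6779.6/6314.7) = ln(1.073622) = 0.071038
(r − q) = 0.071038 / (349/365) = 0.074295
r = ln(F/S)/T + q = 0.074295 + 0.0060 = 0.080295
r = 8.03%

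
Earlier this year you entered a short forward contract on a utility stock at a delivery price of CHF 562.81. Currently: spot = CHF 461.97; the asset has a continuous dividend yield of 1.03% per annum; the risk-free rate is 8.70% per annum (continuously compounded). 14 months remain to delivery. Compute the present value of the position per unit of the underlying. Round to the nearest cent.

Current fair forward for the remaining 14 months: F = S·e^((r − q)·T), (r − q) = 0.0870 − 0.0103 = 0.0767
F = 461.97 · e^(0.0767 × 14/12) = 461.97 × 1.093609 = 505.2145
Value of long forward = (F − K)·e^(−rT) = (505.2145 − 562.81) · e^(−0.0870·14/12)
= -57.5955 × 0.903481 = -52.04
Short position value = −(long value) = CHF 52.04

CHF 52.04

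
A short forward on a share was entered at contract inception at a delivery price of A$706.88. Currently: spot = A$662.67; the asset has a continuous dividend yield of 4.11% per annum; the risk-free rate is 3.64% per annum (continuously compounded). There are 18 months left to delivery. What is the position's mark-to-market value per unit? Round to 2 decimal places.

A$46.27

Current fair forward for the remaining 18 months: F = S·e^((r − q)·T), (r − q) = 0.0364 − 0.0411 = -0.0047
F = 662.67 · e^(-0.0047 × 18/12) = 662.67 × 0.992975 = 658.0147
Value of long forward = (F − K)·e^(−rT) = (658.0147 − 706.88) · e^(−0.0364·18/12)
= -48.8653 × 0.946864 = -46.27
Short position value = −(long value) = A$46.27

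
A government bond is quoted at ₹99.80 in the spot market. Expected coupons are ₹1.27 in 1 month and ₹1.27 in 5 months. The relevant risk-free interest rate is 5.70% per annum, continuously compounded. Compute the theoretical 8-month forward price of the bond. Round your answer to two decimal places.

PV(coupons) I = 1.27·e^(−0.0570·1/12) + 1.27·e^(−0.0570·5/12)
I = 1.2640 + 1.2402 = 2.5042
F = (S − I)·e^(rT) = (99.80 − 2.5042) · e^(0.0570·8/12)
= 97.2958 · e^0.038000 = 97.2958 × 1.038731 = ₹101.06

₹101.06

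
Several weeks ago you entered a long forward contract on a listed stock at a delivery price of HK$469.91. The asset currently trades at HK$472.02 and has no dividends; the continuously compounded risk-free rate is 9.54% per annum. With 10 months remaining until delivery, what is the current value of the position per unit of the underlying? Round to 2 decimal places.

Current fair forward for the remaining 10 months: F = S·e^(r·T), r = 0.0954
F = 472.02 · e^(0.0954 × 10/12) = 472.02 × 1.082746 = 511.0778
Value of long forward = (F − K)·e^(−rT) = (511.0778 − 469.91) · e^(−0.0954·10/12)
= 41.1678 × 0.923578 = 38.02

HK$38.02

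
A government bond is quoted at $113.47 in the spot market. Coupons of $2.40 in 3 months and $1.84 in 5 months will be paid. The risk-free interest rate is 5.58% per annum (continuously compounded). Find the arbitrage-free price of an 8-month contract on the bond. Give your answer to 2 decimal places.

PV(coupons) I = 2.40·e^(−0.0558·3/12) + 1.84·e^(−0.0558·5/12)
I = 2.3668 + 1.7977 = 4.1645
F = (S − I)·e^(rT) = (113.47 − 4.1645) · e^(0.0558·8/12)
= 109.3055 · e^0.037200 = 109.3055 × 1.037901 = $113.45

$113.45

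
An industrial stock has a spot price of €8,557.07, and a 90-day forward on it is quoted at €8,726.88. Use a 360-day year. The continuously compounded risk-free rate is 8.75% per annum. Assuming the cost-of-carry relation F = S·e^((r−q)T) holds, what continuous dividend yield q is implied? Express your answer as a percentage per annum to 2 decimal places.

0.89%

From F = S·e^((r−q)T): (r − q) = ln(F/S)/T
ln(8726.88/8557.07) = ln(1.019844) = 0.019650
(r − q) = 0.019650 / (90/360) = 0.078600
q = r − ln(F/S)/T = 0.0875 − 0.078600 = 0.008900
q = 0.89%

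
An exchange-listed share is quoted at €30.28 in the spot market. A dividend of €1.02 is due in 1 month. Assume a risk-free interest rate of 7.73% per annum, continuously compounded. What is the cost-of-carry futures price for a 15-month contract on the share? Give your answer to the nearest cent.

€32.24

PV(dividends) I = 1.02·e^(−0.0773·1/12)
I = 1.0135
F = (S − I)·e^(rT) = (30.28 − 1.0135) · e^(0.0773·15/12)
= 29.2665 · e^0.096625 = 29.2665 × 1.101447 = €32.24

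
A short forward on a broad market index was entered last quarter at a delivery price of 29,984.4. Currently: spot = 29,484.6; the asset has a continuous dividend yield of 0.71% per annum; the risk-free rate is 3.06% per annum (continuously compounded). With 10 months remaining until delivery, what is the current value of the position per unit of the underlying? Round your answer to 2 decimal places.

Current fair forward for the remaining 10 months: F = S·e^((r − q)·T), (r − q) = 0.0306 − 0.0071 = 0.0235
F = 29484.6 · e^(0.0235 × 10/12) = 29484.6 × 1.01977634 = 30067.6975
Value of long forward = (F − K)·e^(−rT) = (30067.6975 − 29984.4) · e^(−0.0306·10/12)
= 83.2975 × 0.97482238 = 81.20
Short position value = −(long value) = -81.20

-81.20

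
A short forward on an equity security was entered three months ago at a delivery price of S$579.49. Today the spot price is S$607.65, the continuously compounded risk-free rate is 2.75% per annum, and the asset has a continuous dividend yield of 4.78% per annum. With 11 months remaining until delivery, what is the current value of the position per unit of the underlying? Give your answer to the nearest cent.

Current fair forward for the remaining 11 months: F = S·e^((r − q)·T), (r − q) = 0.0275 − 0.0478 = -0.0203
F = 607.65 · e^(-0.0203 × 11/12) = 607.65 × 0.981564 = 596.4474
Value of long forward = (F − K)·e^(−rT) = (596.4474 − 579.49) · e^(−0.0275·11/12)
= 16.9574 × 0.975107 = 16.54
Short position value = −(long value) = -S$16.54

-S$16.54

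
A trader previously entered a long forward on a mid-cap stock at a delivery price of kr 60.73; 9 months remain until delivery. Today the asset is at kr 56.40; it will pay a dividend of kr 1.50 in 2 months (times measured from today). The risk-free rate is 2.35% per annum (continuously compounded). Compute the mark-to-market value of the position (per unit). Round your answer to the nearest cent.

-kr 4.76

PV(remaining dividends) I = 1.50·e^(−0.0235·2/12) = 1.4941
Current forward F = (S − I)·e^(rT) = (56.40 − 1.4941)·e^(0.0235·9/12) = 54.9059 × 1.017781 = 55.8822
Value (long) = (F − K)·e^(−rT) = (55.8822 − 60.73) × 0.982529 = -4.7631
Value = -kr 4.76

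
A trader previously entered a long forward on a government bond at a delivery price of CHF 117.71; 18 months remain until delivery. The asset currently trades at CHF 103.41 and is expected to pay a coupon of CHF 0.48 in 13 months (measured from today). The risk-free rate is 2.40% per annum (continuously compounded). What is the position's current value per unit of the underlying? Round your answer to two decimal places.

PV(remaining coupons) I = 0.48·e^(−0.0240·13/12) = 0.4677
Current forward F = (S − I)·e^(rT) = (103.41 − 0.4677)·e^(0.0240·18/12) = 102.9423 × 1.036656 = 106.7158
Value (long) = (F − K)·e^(−rT) = (106.7158 − 117.71) × 0.964640 = -10.6054
Value = -CHF 10.61

-CHF 10.61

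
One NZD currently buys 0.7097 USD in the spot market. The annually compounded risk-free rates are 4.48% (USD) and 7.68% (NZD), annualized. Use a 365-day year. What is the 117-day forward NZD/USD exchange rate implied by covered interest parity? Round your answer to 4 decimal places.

0.7029

By covered interest parity, F = S · (1+r_USD)^T / (1+r_NZD)^T
= 0.7097 × 1.014147 / 1.024002 = 0.7097 × 0.990376
F = 0.7029 USD per NZD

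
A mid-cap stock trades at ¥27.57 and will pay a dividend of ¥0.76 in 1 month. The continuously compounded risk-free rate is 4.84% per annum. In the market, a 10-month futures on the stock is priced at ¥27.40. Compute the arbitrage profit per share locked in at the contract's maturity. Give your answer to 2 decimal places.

PV(dividends) I = 0.76·e^(−0.0484·1/12) = 0.7569
Fair futures F* = (S − I)·e^(rT) = (27.57 − 0.7569)·e^0.040333 = 26.8131 × 1.041157 = 27.9166
Market ¥27.40 < fair 27.9166: forward underpriced → reverse cash-and-carry (short the stock, invest proceeds at r, pay the dividends, go long the forward).
Profit at T = |F_mkt − F*| = |27.40 − 27.9166| = ¥0.52 per share

¥0.52 per share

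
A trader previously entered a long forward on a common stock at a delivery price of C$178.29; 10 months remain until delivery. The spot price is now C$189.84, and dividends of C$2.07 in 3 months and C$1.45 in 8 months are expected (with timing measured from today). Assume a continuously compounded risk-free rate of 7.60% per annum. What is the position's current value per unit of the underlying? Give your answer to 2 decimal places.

PV(remaining dividends) I = 2.07·e^(−0.0760·3/12) + 1.45·e^(−0.0760·8/12) = 3.4094
Current forward F = (S − I)·e^(rT) = (189.84 − 3.4094)·e^(0.0760·10/12) = 186.4306 × 1.065382 = 198.6198
Value (long) = (F − K)·e^(−rT) = (198.6198 − 178.29) × 0.938631 = 19.0822
Value = C$19.08

C$19.08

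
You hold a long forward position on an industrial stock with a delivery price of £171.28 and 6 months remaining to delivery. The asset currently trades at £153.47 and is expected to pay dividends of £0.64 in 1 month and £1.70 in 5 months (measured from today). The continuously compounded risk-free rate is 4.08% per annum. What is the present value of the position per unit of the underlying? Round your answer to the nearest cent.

PV(remaining dividends) I = 0.64·e^(−0.0408·1/12) + 1.70·e^(−0.0408·5/12) = 2.3092
Current forward F = (S − I)·e^(rT) = (153.47 − 2.3092)·e^(0.0408·6/12) = 151.1608 × 1.020610 = 154.2762
Value (long) = (F − K)·e^(−rT) = (154.2762 − 171.28) × 0.979807 = -16.6604
Value = -£16.66

-£16.66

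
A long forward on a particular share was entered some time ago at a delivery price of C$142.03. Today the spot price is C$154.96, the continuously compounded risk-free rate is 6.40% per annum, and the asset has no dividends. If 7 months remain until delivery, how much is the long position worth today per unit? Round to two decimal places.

Current fair forward for the remaining 7 months: F = S·e^(r·T), r = 0.0640
F = 154.96 · e^(0.0640 × 7/12) = 154.96 × 1.038039 = 160.8545
Value of long forward = (F − K)·e^(−rT) = (160.8545 − 142.03) · e^(−0.0640·7/12)
= 18.8245 × 0.963355 = 18.13

C$18.13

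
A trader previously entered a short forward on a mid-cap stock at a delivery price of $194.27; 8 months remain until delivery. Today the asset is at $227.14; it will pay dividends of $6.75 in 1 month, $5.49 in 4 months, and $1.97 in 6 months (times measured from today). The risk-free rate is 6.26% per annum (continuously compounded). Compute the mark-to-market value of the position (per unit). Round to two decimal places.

PV(remaining dividends) I = 6.75·e^(−0.0626·1/12) + 5.49·e^(−0.0626·4/12) + 1.97·e^(−0.0626·6/12) = 14.0008
Current forward F = (S − I)·e^(rT) = (227.14 − 14.0008)·e^(0.0626·8/12) = 213.1392 × 1.042616 = 222.2223
Value (long) = (F − K)·e^(−rT) = (222.2223 − 194.27) × 0.959126 = 26.8098
Short position value = −(long value) = -$26.81

-$26.81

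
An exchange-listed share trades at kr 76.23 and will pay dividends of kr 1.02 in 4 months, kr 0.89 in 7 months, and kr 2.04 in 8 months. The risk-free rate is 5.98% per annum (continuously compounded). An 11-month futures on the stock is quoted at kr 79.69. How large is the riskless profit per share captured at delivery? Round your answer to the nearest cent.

PV(dividends) I = 1.02·e^(−0.0598·4/12) + 0.89·e^(−0.0598·7/12) + 2.04·e^(−0.0598·8/12) = 3.8196
Fair futures F* = (S − I)·e^(rT) = (76.23 − 3.8196)·e^0.054817 = 72.4104 × 1.056347 = 76.4905
Market kr 79.69 > fair 76.4905: forward overpriced → cash-and-carry (borrow at r, buy the stock and collect the dividends, short the forward).
Profit at T = |F_mkt − F*| = |79.69 − 76.4905| = kr 3.20 per share

kr 3.20 per share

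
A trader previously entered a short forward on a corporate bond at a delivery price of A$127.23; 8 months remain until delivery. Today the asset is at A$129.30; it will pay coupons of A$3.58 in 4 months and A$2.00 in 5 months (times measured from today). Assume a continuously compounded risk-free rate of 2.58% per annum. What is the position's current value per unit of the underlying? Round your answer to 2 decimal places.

A$1.29

PV(remaining coupons) I = 3.58·e^(−0.0258·4/12) + 2.00·e^(−0.0258·5/12) = 5.5280
Current forward F = (S − I)·e^(rT) = (129.30 − 5.5280)·e^(0.0258·8/12) = 123.7720 × 1.017349 = 125.9193
Value (long) = (F − K)·e^(−rT) = (125.9193 − 127.23) × 0.982947 = -1.2883
Short position value = −(long value) = A$1.29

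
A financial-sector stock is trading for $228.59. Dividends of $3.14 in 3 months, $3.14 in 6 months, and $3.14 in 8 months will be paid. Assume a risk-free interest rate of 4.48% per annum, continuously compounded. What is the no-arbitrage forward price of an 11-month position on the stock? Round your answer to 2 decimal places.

$228.56

PV(dividends) I = 3.14·e^(−0.0448·3/12) + 3.14·e^(−0.0448·6/12) + 3.14·e^(−0.0448·8/12)
I = 3.1050 + 3.0704 + 3.0476 = 9.2230
F = (S − I)·e^(rT) = (228.59 − 9.2230) · e^(0.0448·11/12)
= 219.3670 · e^0.041067 = 219.3670 × 1.041922 = $228.56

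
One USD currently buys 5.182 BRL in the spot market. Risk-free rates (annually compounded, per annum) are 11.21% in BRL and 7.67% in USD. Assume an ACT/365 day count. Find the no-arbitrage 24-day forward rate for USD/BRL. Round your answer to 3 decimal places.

By covered interest parity, F = S · (1+r_BRL)^T / (1+r_USD)^T
= 5.182 × 1.007011 / 1.004871 = 5.182 × 1.002130
F = 5.193 BRL per USD

5.193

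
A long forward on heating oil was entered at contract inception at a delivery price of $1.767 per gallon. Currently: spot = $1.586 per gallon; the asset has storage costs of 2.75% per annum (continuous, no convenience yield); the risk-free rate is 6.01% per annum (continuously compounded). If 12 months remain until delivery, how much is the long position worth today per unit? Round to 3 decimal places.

Current fair forward for the remaining 12 months: F = S·e^((r + u)·T), (r + u) = 0.0601 + 0.0275 = 0.0876
F = 1.586 · e^(0.0876 × 12/12) = 1.586 × 1.091551 = 1.7312
Value of long forward = (F − K)·e^(−rT) = (1.7312 − 1.767) · e^(−0.0601·12/12)
= -0.0358 × 0.941670 = -0.034

-$0.034 per gallon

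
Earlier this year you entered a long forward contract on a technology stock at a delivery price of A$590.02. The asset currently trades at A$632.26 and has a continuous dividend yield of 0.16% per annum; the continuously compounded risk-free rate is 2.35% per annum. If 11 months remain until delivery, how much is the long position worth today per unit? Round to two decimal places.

A$53.89

Current fair forward for the remaining 11 months: F = S·e^((r − q)·T), (r − q) = 0.0235 − 0.0016 = 0.0219
F = 632.26 · e^(0.0219 × 11/12) = 632.26 × 1.020278 = 645.0810
Value of long forward = (F − K)·e^(−rT) = (645.0810 − 590.02) · e^(−0.0235·11/12)
= 55.0610 × 0.978689 = 53.89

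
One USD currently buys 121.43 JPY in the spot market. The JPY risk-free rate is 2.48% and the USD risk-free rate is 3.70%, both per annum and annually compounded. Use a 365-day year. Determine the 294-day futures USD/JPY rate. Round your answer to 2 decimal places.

By covered interest parity, F = S · (1+r_JPY)^T / (1+r_USD)^T
= 121.43 × 1.019928 / 1.029697 = 121.43 × 0.990513
F = 120.28 JPY per USD

120.28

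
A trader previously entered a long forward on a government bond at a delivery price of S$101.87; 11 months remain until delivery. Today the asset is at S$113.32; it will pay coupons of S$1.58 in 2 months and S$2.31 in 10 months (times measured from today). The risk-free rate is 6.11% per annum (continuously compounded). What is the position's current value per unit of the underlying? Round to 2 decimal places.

PV(remaining coupons) I = 1.58·e^(−0.0611·2/12) + 2.31·e^(−0.0611·10/12) = 3.7593
Current forward F = (S − I)·e^(rT) = (113.32 − 3.7593)·e^(0.0611·11/12) = 109.5607 × 1.057606 = 115.8721
Value (long) = (F − K)·e^(−rT) = (115.8721 − 101.87) × 0.945531 = 13.2394
Value = S$13.24

S$13.24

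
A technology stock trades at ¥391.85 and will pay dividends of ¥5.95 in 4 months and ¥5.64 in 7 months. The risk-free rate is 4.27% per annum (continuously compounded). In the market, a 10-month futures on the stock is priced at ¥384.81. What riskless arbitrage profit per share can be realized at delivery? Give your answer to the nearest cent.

PV(dividends) I = 5.95·e^(−0.0427·4/12) + 5.64·e^(−0.0427·7/12) = 11.3672
Fair futures F* = (S − I)·e^(rT) = (391.85 − 11.3672)·e^0.035583 = 380.4828 × 1.036224 = 394.2654
Market ¥384.81 < fair 394.2654: forward underpriced → reverse cash-and-carry (short the stock, invest proceeds at r, pay the dividends, go long the forward).
Profit at T = |F_mkt − F*| = |384.81 − 394.2654| = ¥9.46 per share

¥9.46 per share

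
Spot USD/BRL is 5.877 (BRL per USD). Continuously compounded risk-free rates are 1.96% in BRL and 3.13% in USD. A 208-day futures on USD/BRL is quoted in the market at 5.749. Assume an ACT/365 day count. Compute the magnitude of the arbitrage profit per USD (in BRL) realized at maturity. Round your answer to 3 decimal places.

Fair futures: F* = S·e^(carry·T), with carry = (r_BRL − r_USD) = 0.0196 − 0.0313 = -0.0117
F* = 5.877 · e^(-0.0117 × 208/365) = 5.877 · e^-0.006667 = 5.877 × 0.993355 = 5.8379
Market 5.749 < fair 5.8379: forward underpriced → reverse cash-and-carry (short spot, go long the forward).
At maturity, profit = |F_mkt − F*| = |5.749 − 5.8379| = 0.089 per USD (in BRL)

0.089 per USD (in BRL)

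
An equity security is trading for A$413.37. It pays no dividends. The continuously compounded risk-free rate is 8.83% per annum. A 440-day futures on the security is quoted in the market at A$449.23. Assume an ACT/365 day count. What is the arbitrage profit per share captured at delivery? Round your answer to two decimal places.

A$10.57 per share

Fair futures: F* = S·e^(carry·T), with carry = r = 0.0883
F* = 413.37 · e^(0.0883 × 440/365) = 413.37 · e^0.106444 = 413.37 × 1.112316 = A$459.7981
Market A$449.23 < fair A$459.7981: forward underpriced → reverse cash-and-carry (short spot, go long the forward).
At maturity, profit = |F_mkt − F*| = |449.23 − 459.7981| = A$10.57 per share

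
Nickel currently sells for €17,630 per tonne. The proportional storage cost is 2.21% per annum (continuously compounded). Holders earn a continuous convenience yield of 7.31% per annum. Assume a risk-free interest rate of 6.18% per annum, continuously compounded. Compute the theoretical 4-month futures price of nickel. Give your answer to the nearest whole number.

€17,694 per tonne

Net carry = r + u − y = 0.0618 + 0.0221 − 0.0731 = 0.0108
F = S·e^((r+u−y)T) = 17630 · e^(0.0108 × 4/12) = 17630 · e^0.003600
= 17630 × 1.003606 = €17,694 per tonne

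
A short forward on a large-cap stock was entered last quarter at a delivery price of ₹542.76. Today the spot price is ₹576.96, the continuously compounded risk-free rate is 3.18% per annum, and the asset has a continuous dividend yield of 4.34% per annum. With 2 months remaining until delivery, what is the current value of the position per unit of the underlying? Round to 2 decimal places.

-₹32.91

Current fair forward for the remaining 2 months: F = S·e^((r − q)·T), (r − q) = 0.0318 − 0.0434 = -0.0116
F = 576.96 · e^(-0.0116 × 2/12) = 576.96 × 0.998069 = 575.8459
Value of long forward = (F − K)·e^(−rT) = (575.8459 − 542.76) · e^(−0.0318·2/12)
= 33.0859 × 0.994714 = 32.91
Short position value = −(long value) = -₹32.91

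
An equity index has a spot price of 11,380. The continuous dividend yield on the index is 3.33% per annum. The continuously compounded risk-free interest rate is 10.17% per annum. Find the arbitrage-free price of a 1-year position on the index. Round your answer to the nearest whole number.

12,186

F = S·e^((r − q)T) = 11380 · e^((0.1017 − 0.0333) × 1)
= 11380 · e^0.068400 = 11380 × 1.070794
F = 12,186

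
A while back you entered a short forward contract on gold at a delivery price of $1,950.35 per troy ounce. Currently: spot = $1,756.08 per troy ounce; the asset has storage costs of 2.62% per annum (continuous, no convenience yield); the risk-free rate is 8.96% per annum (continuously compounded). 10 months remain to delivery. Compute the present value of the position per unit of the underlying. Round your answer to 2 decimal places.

$15.19 per troy ounce

Current fair forward for the remaining 10 months: F = S·e^((r + u)·T), (r + u) = 0.0896 + 0.0262 = 0.1158
F = 1756.08 · e^(0.1158 × 10/12) = 1756.08 × 1.10130958 = 1933.9877
Value of long forward = (F − K)·e^(−rT) = (1933.9877 − 1950.35) · e^(−0.0896·10/12)
= -16.3623 × 0.92805279 = -15.19
Short position value = −(long value) = $15.19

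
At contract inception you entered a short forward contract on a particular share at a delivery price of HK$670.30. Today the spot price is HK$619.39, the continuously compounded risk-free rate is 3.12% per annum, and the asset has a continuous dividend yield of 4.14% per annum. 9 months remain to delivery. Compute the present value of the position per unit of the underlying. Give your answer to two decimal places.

HK$54.34

Current fair forward for the remaining 9 months: F = S·e^((r − q)·T), (r − q) = 0.0312 − 0.0414 = -0.0102
F = 619.39 · e^(-0.0102 × 9/12) = 619.39 × 0.992379 = 614.6696
Value of long forward = (F − K)·e^(−rT) = (614.6696 − 670.30) · e^(−0.0312·9/12)
= -55.6304 × 0.976872 = -54.34
Short position value = −(long value) = HK$54.34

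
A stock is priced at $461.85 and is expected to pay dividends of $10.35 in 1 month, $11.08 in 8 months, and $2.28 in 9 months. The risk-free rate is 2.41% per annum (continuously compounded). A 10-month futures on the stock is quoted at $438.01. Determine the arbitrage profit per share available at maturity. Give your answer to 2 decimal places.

PV(dividends) I = 10.35·e^(−0.0241·1/12) + 11.08·e^(−0.0241·8/12) + 2.28·e^(−0.0241·9/12) = 23.4718
Fair futures F* = (S − I)·e^(rT) = (461.85 − 23.4718)·e^0.020083 = 438.3782 × 1.020286 = 447.2711
Market $438.01 < fair 447.2711: forward underpriced → reverse cash-and-carry (short the stock, invest proceeds at r, pay the dividends, go long the forward).
Profit at T = |F_mkt − F*| = |438.01 − 447.2711| = $9.26 per share

$9.26 per share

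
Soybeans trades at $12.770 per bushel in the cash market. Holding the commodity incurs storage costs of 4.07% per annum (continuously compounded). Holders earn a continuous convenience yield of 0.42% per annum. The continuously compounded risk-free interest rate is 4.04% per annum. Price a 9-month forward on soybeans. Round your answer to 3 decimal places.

$13.528 per bushel

Net carry = r + u − y = 0.0404 + 0.0407 − 0.0042 = 0.0769
F = S·e^((r+u−y)T) = 12.770 · e^(0.0769 × 9/12) = 12.770 · e^0.057675
= 12.770 × 1.059371 = $13.528 per bushel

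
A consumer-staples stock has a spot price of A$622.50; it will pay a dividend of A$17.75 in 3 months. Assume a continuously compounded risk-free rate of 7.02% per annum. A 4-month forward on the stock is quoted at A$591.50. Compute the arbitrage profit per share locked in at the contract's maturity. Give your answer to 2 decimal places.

PV(dividends) I = 17.75·e^(−0.0702·3/12) = 17.4412
Fair forward F* = (S − I)·e^(rT) = (622.50 − 17.4412)·e^0.023400 = 605.0588 × 1.023676 = 619.3842
Market A$591.50 < fair 619.3842: forward underpriced → reverse cash-and-carry (short the stock, invest proceeds at r, pay the dividends, go long the forward).
Profit at T = |F_mkt − F*| = |591.50 − 619.3842| = A$27.88 per share

A$27.88 per share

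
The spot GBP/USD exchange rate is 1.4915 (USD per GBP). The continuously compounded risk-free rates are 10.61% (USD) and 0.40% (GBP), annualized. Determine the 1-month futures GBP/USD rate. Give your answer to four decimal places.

F = S·e^((r_USD − r_GBP)T) = 1.4915 · e^((0.1061 − 0.0040) × 1/12)
= 1.4915 · e^0.008508 = 1.4915 × 1.008544
F = 1.5042 USD per GBP

1.5042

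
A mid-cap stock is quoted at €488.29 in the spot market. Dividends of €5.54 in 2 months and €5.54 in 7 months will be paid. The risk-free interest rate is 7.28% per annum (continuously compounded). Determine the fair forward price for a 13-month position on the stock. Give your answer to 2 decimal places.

€516.69

PV(dividends) I = 5.54·e^(−0.0728·2/12) + 5.54·e^(−0.0728·7/12)
I = 5.4732 + 5.3097 = 10.7829
F = (S − I)·e^(rT) = (488.29 − 10.7829) · e^(0.0728·13/12)
= 477.5071 · e^0.078867 = 477.5071 × 1.082060 = €516.69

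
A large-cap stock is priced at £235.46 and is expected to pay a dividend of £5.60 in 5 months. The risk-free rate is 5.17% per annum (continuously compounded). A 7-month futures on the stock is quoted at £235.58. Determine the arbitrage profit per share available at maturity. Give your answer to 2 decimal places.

£1.44 per share

PV(dividends) I = 5.60·e^(−0.0517·5/12) = 5.4807
Fair futures F* = (S − I)·e^(rT) = (235.46 − 5.4807)·e^0.030158 = 229.9793 × 1.030617 = 237.0206
Market £235.58 < fair 237.0206: forward underpriced → reverse cash-and-carry (short the stock, invest proceeds at r, pay the dividends, go long the forward).
Profit at T = |F_mkt − F*| = |235.58 − 237.0206| = £1.44 per share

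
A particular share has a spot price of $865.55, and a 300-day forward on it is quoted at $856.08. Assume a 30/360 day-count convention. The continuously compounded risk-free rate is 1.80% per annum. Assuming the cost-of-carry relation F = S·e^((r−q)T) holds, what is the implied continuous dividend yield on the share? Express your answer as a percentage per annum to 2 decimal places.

3.12%

From F = S·e^((r−q)T): (r − q) = ln(F/S)/T
ln(856.08/865.55) = ln(0.989059) = -0.011001
(r − q) = -0.011001 / (300/360) = -0.013201
q = r − ln(F/S)/T = 0.0180 + 0.013201 = 0.031201
q = 3.12%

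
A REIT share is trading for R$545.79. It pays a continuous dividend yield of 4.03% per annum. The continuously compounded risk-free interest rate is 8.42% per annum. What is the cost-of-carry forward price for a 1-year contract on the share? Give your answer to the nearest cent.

F = S·e^((r − q)T) = 545.79 · e^((0.0842 − 0.0403) × 12/12)
= 545.79 · e^0.043900 = 545.79 × 1.044878
F = R$570.28

R$570.28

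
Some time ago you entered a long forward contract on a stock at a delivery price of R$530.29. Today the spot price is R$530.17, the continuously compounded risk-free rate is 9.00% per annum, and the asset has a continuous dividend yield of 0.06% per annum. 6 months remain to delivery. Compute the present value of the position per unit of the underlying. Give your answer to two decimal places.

R$23.06

Current fair forward for the remaining 6 months: F = S·e^((r − q)·T), (r − q) = 0.0900 − 0.0006 = 0.0894
F = 530.17 · e^(0.0894 × 6/12) = 530.17 × 1.045714 = 554.4062
Value of long forward = (F − K)·e^(−rT) = (554.4062 − 530.29) · e^(−0.0900·6/12)
= 24.1162 × 0.955997 = 23.06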